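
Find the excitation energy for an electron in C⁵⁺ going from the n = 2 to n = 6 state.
108.84560 eV

The energy levels of a hydrogen-like atom are E_n = -13.6057 Z² eV / n².

Energy at n = 2: E_2 = -13.6057 × 6² / 2² = -122.45130000 eV
Energy at n = 6: E_6 = -13.6057 × 6² / 6² = -13.60570000 eV

The excitation energy is the difference:
ΔE = E_6 - E_2
ΔE = -13.60570000 - (-122.45130000)
ΔE = 108.84560 eV

Since this is positive, energy must be absorbed (photon absorption).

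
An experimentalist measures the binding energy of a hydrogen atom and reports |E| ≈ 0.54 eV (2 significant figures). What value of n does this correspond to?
n = 5

The exact energy levels follow E_n = -13.6057 eV / n².

The measured value (-0.54 eV) is reported to only 2 significant figures, so we must test candidate n values and see which one matches to that precision.

Candidate energies:
  n = 3:  E = -13.6057/3² = -1.511744 eV
  n = 4:  E = -13.6057/4² = -0.850356 eV
  n = 5:  E = -13.6057/5² = -0.544228 eV  ← matches
  n = 6:  E = -13.6057/6² = -0.377936 eV
  n = 7:  E = -13.6057/7² = -0.277667 eV

Checking against the measurement of -0.54 eV (2 sig figs), only n = 5 agrees:
E_5 = -0.544228 eV, which rounds to -0.54 eV ✓

Therefore n = 5.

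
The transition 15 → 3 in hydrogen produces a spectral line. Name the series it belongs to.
Paschen series

The spectral series in hydrogen are named based on the final (lower) energy level:
- Lyman series: n_final = 1 (ultraviolet)
- Balmer series: n_final = 2 (visible/near-UV)
- Paschen series: n_final = 3 (infrared)
- Brackett series: n_final = 4 (infrared)
- Pfund series: n_final = 5 (far infrared)

Since this transition ends at n = 3, it belongs to the Paschen series.

For reference, this 15 → 3 line has photon energy
ΔE = 13.6057 eV × (1/3² - 1/15²) = 1.451274667 eV,
corresponding to wavelength λ = hc/ΔE = 1239.84 eV·nm / 1.451274667 eV = 854.31106 nm in the infrared region.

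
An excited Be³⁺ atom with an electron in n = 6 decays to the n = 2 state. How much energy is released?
48.375822 eV

The energy levels are E_n = -13.6057 Z² eV / n².

Energy at n = 6: E_6 = -13.6057 × 4² / 6² = -6.046977778 eV
Energy at n = 2: E_2 = -13.6057 × 4² / 2² = -54.422800000 eV

For emission (electron falling to lower state), the photon energy is:
E_photon = E_6 - E_2 = |-6.046977778 - (-54.422800000)|
E_photon = 48.375822 eV

This energy is carried away by the emitted photon.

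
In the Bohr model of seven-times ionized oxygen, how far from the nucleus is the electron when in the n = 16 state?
1.693367 nm (or 16.933671 Å)

The Bohr radius formula is:
r_n = n² a₀ / Z

where a₀ = 0.052917721 nm is the Bohr radius.

For O⁷⁺ (Z = 8) at n = 16:
r_16 = 16² × 0.052917721 nm / 8
r_16 = 256 × 0.052917721 nm / 8
r_16 = 13.5469366 nm / 8
r_16 = 1.693367 nm

The electron orbits at approximately 1.693367 nm from the nucleus.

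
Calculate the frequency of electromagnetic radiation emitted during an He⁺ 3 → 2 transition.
1.828e+15 Hz

First, find the transition energy:
E_3 = -13.6057 × 2² / 3² = -6.0469778 eV
E_2 = -13.6057 × 2² / 2² = -13.6057000 eV
|ΔE| = |E_2 - E_3| = 7.5587222 eV

Convert to Joules: E = 7.5587222 eV × (1.602177 × 10⁻¹⁹ J/eV) = 1.21104e-18 J

Using E = hf:
f = E/h = 1.21104e-18 J / (6.62607 × 10⁻³⁴ J·s)
f = 1.828e+15 Hz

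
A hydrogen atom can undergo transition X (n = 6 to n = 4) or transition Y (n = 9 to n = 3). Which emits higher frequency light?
9 → 3

Calculate the energy for each transition:

Transition 6 → 4:
ΔE₁ = |E_4 - E_6| = |-13.6057/4² - (-13.6057/6²)|
ΔE₁ = |-0.85035625000 - (-0.37793611111)| = 0.47242014 eV

Transition 9 → 3:
ΔE₂ = |E_3 - E_9| = |-13.6057/3² - (-13.6057/9²)|
ΔE₂ = |-1.51174444444 - (-0.16797160494)| = 1.34377284 eV

Since 1.34377284 eV > 0.47242014 eV, the transition 9 → 3 emits the more energetic photon.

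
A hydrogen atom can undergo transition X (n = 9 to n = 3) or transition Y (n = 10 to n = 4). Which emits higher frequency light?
9 → 3

Calculate the energy for each transition:

Transition 9 → 3:
ΔE₁ = |E_3 - E_9| = |-13.6057/3² - (-13.6057/9²)|
ΔE₁ = |-1.51174444444 - (-0.16797160494)| = 1.34377284 eV

Transition 10 → 4:
ΔE₂ = |E_4 - E_10| = |-13.6057/4² - (-13.6057/10²)|
ΔE₂ = |-0.85035625000 - (-0.13605700000)| = 0.71429925 eV

Since 1.34377284 eV > 0.71429925 eV, the transition 9 → 3 emits the more energetic photon.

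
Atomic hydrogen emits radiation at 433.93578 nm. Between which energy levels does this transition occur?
n = 5 → n = 2

First, find the photon energy from the wavelength (hc = 1239.84 eV·nm):
E = hc/λ = 1239.84 eV·nm / 433.93578 nm = 2.8571970 eV

The energy levels of hydrogen satisfy E_n = -13.6057 / n² eV, so an emission n_i → n_f releases
ΔE = 13.6057 × (1/n_f² − 1/n_i²) eV.

Setting ΔE equal to the photon energy:
1/n_f² − 1/n_i² = 2.8571970 / 13.6057 = 0.21000000

Since 1/n_i² must be positive, we need 1/n_f² > 0.21000000, i.e. n_f ≤ 2. For each allowed n_f, solve n_i = (1/n_f² − 0.21000000)^(−1/2) and check whether it is a whole number:
  n_f = 1: 1/n_i² = 1.00000000 − 0.21000000 = 0.79000000 → n_i = 1.125  (not an integer) ✗
  n_f = 2: 1/n_i² = 0.25000000 − 0.21000000 = 0.04000000 → n_i = 5.000  → integer, n_i = 5 ✓

Only n_f = 2 gives an integer upper level, n_i = 5.

The transition is from n = 5 to n = 2 (emission).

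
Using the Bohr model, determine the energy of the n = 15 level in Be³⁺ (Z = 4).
-0.9675 eV

For hydrogen-like ions, the energy levels scale with Z²:
E_n = -13.6057 Z² / n² eV

For Be³⁺ (Z = 4) at n = 15:
E_15 = -13.6057 × 4² / 15²
E_15 = -13.6057 × 16 / 225
E_15 = -217.6912 / 225
E_15 = -0.9675 eV

The energy is 16 times more negative than hydrogen at the same n due to the stronger nuclear charge.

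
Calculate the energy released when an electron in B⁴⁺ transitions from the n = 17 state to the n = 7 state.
5.7647 eV

The energy levels are E_n = -13.6057 Z² eV / n².

Energy at n = 17: E_17 = -13.6057 × 5² / 17² = -1.1769637 eV
Energy at n = 7: E_7 = -13.6057 × 5² / 7² = -6.9416837 eV

For emission (electron falling to lower state), the photon energy is:
E_photon = E_17 - E_7 = |-1.1769637 - (-6.9416837)|
E_photon = 5.7647 eV

This energy is carried away by the emitted photon.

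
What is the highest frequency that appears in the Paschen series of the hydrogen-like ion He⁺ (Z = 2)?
1.462e+15 Hz

The series limit corresponds to the transition from n = ∞ to n = 3.
This is the highest energy (shortest wavelength) transition in the Paschen series.

E_∞ = 0 eV
E_3 = -13.6057 × 2² / 3² = -6.046978 eV

Energy at series limit:
ΔE = E_∞ - E_3 = 0 - (-6.046978) = 6.046978 eV
E = 6.046978 eV × (1.602177 × 10⁻¹⁹ J/eV) = 9.68833e-19 J
f = E/h = 9.68833e-19 J / (6.62607 × 10⁻³⁴ J·s) = 1.462e+15 Hz

This energy equals the ionization energy from the n = 3 state of He⁺.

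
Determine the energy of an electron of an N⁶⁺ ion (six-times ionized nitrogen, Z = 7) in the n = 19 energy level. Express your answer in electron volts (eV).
-1.846757 eV

The energy levels of a hydrogen-like atom are given by:
E_n = -13.6057 Z² / n² eV  (with Z = 7 for N⁶⁺)

For n = 19:
E_19 = -13.6057 × 7² / 19²
E_19 = -13.6057 × 49 / 361
E_19 = -1.846757 eV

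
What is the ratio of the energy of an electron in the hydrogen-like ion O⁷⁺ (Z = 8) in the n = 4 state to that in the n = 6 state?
2.25000

Using E_n = -13.6057 Z² / n² eV with Z = 8:

E_4 = -13.6057 × 8² / 4² = -870.7648 / 16 = -54.42280000000 eV
E_6 = -13.6057 × 8² / 6² = -870.7648 / 36 = -24.18791111111 eV

The ratio is:
E_4/E_6 = (-54.42280000000) / (-24.18791111111)
E_4/E_6 = (-870.7648/16) / (-870.7648/36)
E_4/E_6 = 36/16
E_4/E_6 = 2.25000
(Note: the Z² factors cancel in the ratio.)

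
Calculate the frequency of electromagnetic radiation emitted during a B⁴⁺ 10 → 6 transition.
1.462e+15 Hz

First, find the transition energy:
E_10 = -13.6057 × 5² / 10² = -3.40142500 eV
E_6 = -13.6057 × 5² / 6² = -9.44840278 eV
|ΔE| = |E_6 - E_10| = 6.04697778 eV

Convert to Joules: E = 6.04697778 eV × (1.602177 × 10⁻¹⁹ J/eV) = 9.68833e-19 J

Using E = hf:
f = E/h = 9.68833e-19 J / (6.62607 × 10⁻³⁴ J·s)
f = 1.462e+15 Hz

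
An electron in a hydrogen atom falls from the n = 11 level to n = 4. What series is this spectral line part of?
Brackett series

The spectral series in hydrogen are named based on the final (lower) energy level:
- Lyman series: n_final = 1 (ultraviolet)
- Balmer series: n_final = 2 (visible/near-UV)
- Paschen series: n_final = 3 (infrared)
- Brackett series: n_final = 4 (infrared)
- Pfund series: n_final = 5 (far infrared)

Since this transition ends at n = 4, it belongs to the Brackett series.

For reference, this 11 → 4 line has photon energy
ΔE = 13.6057 eV × (1/4² - 1/11²) = 0.7379124483 eV,
corresponding to wavelength λ = hc/ΔE = 1239.84 eV·nm / 0.7379124483 eV = 1680.1993 nm in the infrared region.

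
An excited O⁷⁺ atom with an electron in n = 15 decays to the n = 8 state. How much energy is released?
9.74 eV

The energy levels are E_n = -13.6057 Z² eV / n².

Energy at n = 15: E_15 = -13.6057 × 8² / 15² = -3.87007 eV
Energy at n = 8: E_8 = -13.6057 × 8² / 8² = -13.60570 eV

For emission (electron falling to lower state), the photon energy is:
E_photon = E_15 - E_8 = |-3.87007 - (-13.60570)|
E_photon = 9.74 eV

This energy is carried away by the emitted photon.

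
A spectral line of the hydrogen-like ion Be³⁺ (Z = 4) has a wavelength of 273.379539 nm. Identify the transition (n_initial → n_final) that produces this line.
n = 12 → n = 6

First, find the photon energy from the wavelength (hc = 1239.84 eV·nm):
E = hc/λ = 1239.84 eV·nm / 273.379539 nm = 4.5352333 eV

The energy levels of Be³⁺ satisfy E_n = -13.6057 × 4² / n² eV, so an emission n_i → n_f releases
ΔE = 13.6057 × 4² × (1/n_f² − 1/n_i²) eV.

Setting ΔE equal to the photon energy:
1/n_f² − 1/n_i² = 4.5352333 / (13.6057 × 4²) = 0.020833333

Since 1/n_i² must be positive, we need 1/n_f² > 0.020833333, i.e. n_f ≤ 6. For each allowed n_f, solve n_i = (1/n_f² − 0.020833333)^(−1/2) and check whether it is a whole number:
  n_f = 1: 1/n_i² = 1.000000000 − 0.020833333 = 0.979166667 → n_i = 1.011  (not an integer) ✗
  n_f = 2: 1/n_i² = 0.250000000 − 0.020833333 = 0.229166667 → n_i = 2.089  (not an integer) ✗
  n_f = 3: 1/n_i² = 0.111111111 − 0.020833333 = 0.090277778 → n_i = 3.328  (not an integer) ✗
  n_f = 4: 1/n_i² = 0.062500000 − 0.020833333 = 0.041666667 → n_i = 4.899  (not an integer) ✗
  n_f = 5: 1/n_i² = 0.040000000 − 0.020833333 = 0.019166667 → n_i = 7.223  (not an integer) ✗
  n_f = 6: 1/n_i² = 0.027777778 − 0.020833333 = 0.006944445 → n_i = 12.000  → integer, n_i = 12 ✓

Only n_f = 6 gives an integer upper level, n_i = 12.

The transition is from n = 12 to n = 6 (emission).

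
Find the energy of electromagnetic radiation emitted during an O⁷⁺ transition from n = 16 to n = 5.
31.42917 eV

The energy levels are E_n = -13.6057 Z² eV / n².

Energy at n = 16: E_16 = -13.6057 × 8² / 16² = -3.40142500 eV
Energy at n = 5: E_5 = -13.6057 × 8² / 5² = -34.83059200 eV

For emission (electron falling to lower state), the photon energy is:
E_photon = E_16 - E_5 = |-3.40142500 - (-34.83059200)|
E_photon = 31.42917 eV

This energy is carried away by the emitted photon.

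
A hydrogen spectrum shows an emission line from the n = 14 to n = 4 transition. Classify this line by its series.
Brackett series

The spectral series in hydrogen are named based on the final (lower) energy level:
- Lyman series: n_final = 1 (ultraviolet)
- Balmer series: n_final = 2 (visible/near-UV)
- Paschen series: n_final = 3 (infrared)
- Brackett series: n_final = 4 (infrared)
- Pfund series: n_final = 5 (far infrared)

Since this transition ends at n = 4, it belongs to the Brackett series.

For reference, this 14 → 4 line has photon energy
ΔE = 13.6057 eV × (1/4² - 1/14²) = 0.78093941 eV,
corresponding to wavelength λ = hc/ΔE = 1239.84 eV·nm / 0.78093941 eV = 1587.63 nm in the infrared region.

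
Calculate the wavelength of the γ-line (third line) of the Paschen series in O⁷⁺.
17.086 nm

The lines of a series are numbered from the longest wavelength (smallest ΔE) outward; the third line is the transition from n = n_f + 3 to n_f.
The Paschen series has all transitions ending at n_f = 3.

For O⁷⁺ (Z = 8), the third line (γ-line) is the jump from n = 6 to n = 3:
E_6 = -13.6057 × 8² / 6² = -24.18791 eV
E_3 = -13.6057 × 8² / 3² = -96.75164 eV
ΔE = E_6 - E_3 = 72.56373 eV

λ = hc/E = 1239.84 eV·nm / 72.56373 eV
λ = 17.086 nm

This is the γ-line of the Paschen series in O⁷⁺.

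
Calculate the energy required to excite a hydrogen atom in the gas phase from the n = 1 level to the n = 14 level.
13.53628 eV

The energy levels of a hydrogen-like atom are E_n = -13.6057 eV / n².

Energy at n = 1: E_1 = -13.6057 / 1² = -13.60570000 eV
Energy at n = 14: E_14 = -13.6057 / 14² = -0.06941684 eV

The excitation energy is the difference:
ΔE = E_14 - E_1
ΔE = -0.06941684 - (-13.60570000)
ΔE = 13.53628 eV

Since this is positive, energy must be absorbed (photon absorption).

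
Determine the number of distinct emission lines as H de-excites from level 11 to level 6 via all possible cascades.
15

The electron can occupy levels n = 6, 7, ..., 11 during de-excitation — that is m = 11 - 6 + 1 = 6 distinct levels.

The number of distinct spectral lines equals the number of ways to choose 2 of these m levels (each pair gives one possible emission transition):

Number of lines = m(m-1)/2 = 6×5/2 = 15

These correspond to all possible transitions between the 6 levels:
11 → 10, 11 → 9, 11 → 8, 11 → 7, 11 → 6, 10 → 9, 10 → 8, 10 → 7...

Each transition produces a photon with a unique energy (and thus wavelength). This count does not depend on Z.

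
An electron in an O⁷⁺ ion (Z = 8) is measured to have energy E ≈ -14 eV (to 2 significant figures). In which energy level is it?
n = 8

The exact energy levels follow E_n = -13.6057 Z² / n² eV with Z = 8.

The measured value (-14 eV) is reported to only 2 significant figures, so we must test candidate n values and see which one matches to that precision.

Candidate energies:
  n = 6:  E = -13.6057 × 8² / 6² = -24.187911 eV
  n = 7:  E = -13.6057 × 8² / 7² = -17.770710 eV
  n = 8:  E = -13.6057 × 8² / 8² = -13.605700 eV  ← matches
  n = 9:  E = -13.6057 × 8² / 9² = -10.750183 eV
  n = 10:  E = -13.6057 × 8² / 10² = -8.707648 eV

Checking against the measurement of -14 eV (2 sig figs), only n = 8 agrees:
E_8 = -13.605700 eV, which rounds to -14 eV ✓

Therefore n = 8.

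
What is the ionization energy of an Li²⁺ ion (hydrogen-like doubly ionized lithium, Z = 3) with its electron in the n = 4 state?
7.65321 eV

The ionization energy is the energy needed to remove the electron completely (n → ∞).

For a hydrogen-like ion with Z = 3, E_n = -13.6057 Z² / n² eV.

At n = 4: E_4 = -13.6057 × 3² / 4² = -7.65320625 eV
At n = ∞: E_∞ = 0 eV

Ionization energy = E_∞ - E_4 = 0 - (-7.65320625) = 7.65320625 eV
Ionization energy ≈ 7.65321 eV

This is also called the binding energy of the electron in state n = 4.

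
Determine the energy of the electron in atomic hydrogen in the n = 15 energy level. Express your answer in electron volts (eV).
-0.06047 eV

The energy levels of a hydrogen-like atom are given by:
E_n = -13.6057 eV / n²

For n = 15:
E_15 = -13.6057 eV / 15²
E_15 = -13.6057 eV / 225
E_15 = -0.06047 eV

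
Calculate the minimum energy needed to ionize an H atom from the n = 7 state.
0.27767 eV

The ionization energy is the energy needed to remove the electron completely (n → ∞).

For hydrogen, E_n = -13.6057 eV / n².

At n = 7: E_7 = -13.6057 / 7² = -0.27766735 eV
At n = ∞: E_∞ = 0 eV

Ionization energy = E_∞ - E_7 = 0 - (-0.27766735) = 0.27766735 eV
Ionization energy ≈ 0.27767 eV

This is also called the binding energy of the electron in state n = 7.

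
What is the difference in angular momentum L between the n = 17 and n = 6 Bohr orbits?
1.1600e-33 J·s (or 11ℏ)

In the Bohr model, L_n = nℏ where ℏ = 1.054572e-34 J·s.

L_17 = 17ℏ = 1.792772e-33 J·s
L_6 = 6ℏ = 6.327432e-34 J·s

ΔL = L_17 - L_6 = (17 - 6)ℏ = 11ℏ
ΔL = 11 × 1.054572e-34 J·s = 1.1600e-33 J·s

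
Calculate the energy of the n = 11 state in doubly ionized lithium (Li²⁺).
-1.01 eV

For hydrogen-like ions, the energy levels scale with Z²:
E_n = -13.6057 Z² / n² eV

For Li²⁺ (Z = 3) at n = 11:
E_11 = -13.6057 × 3² / 11²
E_11 = -13.6057 × 9 / 121
E_11 = -122.4513 / 121
E_11 = -1.01 eV

The energy is 9 times more negative than hydrogen at the same n due to the stronger nuclear charge.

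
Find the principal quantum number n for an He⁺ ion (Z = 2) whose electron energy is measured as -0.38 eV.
n = 12

The exact energy levels follow E_n = -13.6057 Z² / n² eV with Z = 2.

The measured value (-0.38 eV) is reported to only 2 significant figures, so we must test candidate n values and see which one matches to that precision.

Candidate energies:
  n = 10:  E = -13.6057 × 2² / 10² = -0.54423 eV
  n = 11:  E = -13.6057 × 2² / 11² = -0.44978 eV
  n = 12:  E = -13.6057 × 2² / 12² = -0.37794 eV  ← matches
  n = 13:  E = -13.6057 × 2² / 13² = -0.32203 eV
  n = 14:  E = -13.6057 × 2² / 14² = -0.27767 eV

Checking against the measurement of -0.38 eV (2 sig figs), only n = 12 agrees:
E_12 = -0.37794 eV, which rounds to -0.38 eV ✓

Therefore n = 12.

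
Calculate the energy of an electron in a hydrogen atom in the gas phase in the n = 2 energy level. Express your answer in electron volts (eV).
-3.401 eV

The energy levels of a hydrogen-like atom are given by:
E_n = -13.6057 eV / n²

For n = 2:
E_2 = -13.6057 eV / 2²
E_2 = -13.6057 eV / 4
E_2 = -3.401 eV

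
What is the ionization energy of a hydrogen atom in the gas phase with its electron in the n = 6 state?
0.3779 eV

The ionization energy is the energy needed to remove the electron completely (n → ∞).

For hydrogen, E_n = -13.6057 eV / n².

At n = 6: E_6 = -13.6057 / 6² = -0.3779361 eV
At n = ∞: E_∞ = 0 eV

Ionization energy = E_∞ - E_6 = 0 - (-0.3779361) = 0.3779361 eV
Ionization energy ≈ 0.3779 eV

This is also called the binding energy of the electron in state n = 6.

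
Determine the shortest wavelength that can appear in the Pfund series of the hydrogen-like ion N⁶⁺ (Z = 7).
46.493 nm

The series limit corresponds to the transition from n = ∞ to n = 5.
This is the highest energy (shortest wavelength) transition in the Pfund series.

E_∞ = 0 eV
E_5 = -13.6057 × 7² / 5² = -26.66717 eV

Energy at series limit:
ΔE = E_∞ - E_5 = 0 - (-26.66717) = 26.66717 eV
λ = hc/E = 1239.84 eV·nm / 26.66717 eV = 46.493 nm

This energy equals the ionization energy from the n = 5 state of N⁶⁺.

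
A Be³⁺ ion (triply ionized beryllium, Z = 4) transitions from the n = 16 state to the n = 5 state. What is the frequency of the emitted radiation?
1.900e+15 Hz

First, find the transition energy:
E_16 = -13.6057 × 4² / 16² = -0.8503563 eV
E_5 = -13.6057 × 4² / 5² = -8.7076480 eV
|ΔE| = |E_5 - E_16| = 7.8572917 eV

Convert to Joules: E = 7.8572917 eV × (1.602177 × 10⁻¹⁹ J/eV) = 1.25888e-18 J

Using E = hf:
f = E/h = 1.25888e-18 J / (6.62607 × 10⁻³⁴ J·s)
f = 1.900e+15 Hz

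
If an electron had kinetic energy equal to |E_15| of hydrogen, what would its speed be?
1.46e+05 m/s (or 0.048649% of c)

The binding energy at n = 15 for hydrogen is:
E_15 = -13.6057/15² = -0.06046978 eV
|E_15| = 0.06046978 eV

Convert to Joules:
KE = 0.06046978 eV × (1.602177 × 10⁻¹⁹ J/eV) = 9.6883e-21 J

Using KE = ½mv²:
v = √(2·KE/m_e)
v = √(2 × 9.6883e-21 J / 9.10938 × 10⁻³¹ kg)
v = 1.46e+05 m/s

This is approximately 0.048649% the speed of light.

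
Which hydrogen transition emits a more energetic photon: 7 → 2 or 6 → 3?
7 → 2

Calculate the energy for each transition:

Transition 7 → 2:
ΔE₁ = |E_2 - E_7| = |-13.6057/2² - (-13.6057/7²)|
ΔE₁ = |-3.401425000000 - (-0.277667346939)| = 3.123757653 eV

Transition 6 → 3:
ΔE₂ = |E_3 - E_6| = |-13.6057/3² - (-13.6057/6²)|
ΔE₂ = |-1.511744444444 - (-0.377936111111)| = 1.133808333 eV

Since 3.123757653 eV > 1.133808333 eV, the transition 7 → 2 emits the more energetic photon.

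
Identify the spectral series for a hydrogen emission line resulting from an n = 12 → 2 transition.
Balmer series

The spectral series in hydrogen are named based on the final (lower) energy level:
- Lyman series: n_final = 1 (ultraviolet)
- Balmer series: n_final = 2 (visible/near-UV)
- Paschen series: n_final = 3 (infrared)
- Brackett series: n_final = 4 (infrared)
- Pfund series: n_final = 5 (far infrared)

Since this transition ends at n = 2, it belongs to the Balmer series.

For reference, this 12 → 2 line has photon energy
ΔE = 13.6057 eV × (1/2² - 1/12²) = 3.3069409722 eV,
corresponding to wavelength λ = hc/ΔE = 1239.84 eV·nm / 3.3069409722 eV = 374.920511 nm in the visible/near-UV region.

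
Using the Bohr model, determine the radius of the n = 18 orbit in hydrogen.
17.1453 nm (or 171.4533 Å)

The Bohr radius formula is:
r_n = n² a₀ / Z

where a₀ = 0.0529177 nm is the Bohr radius.

For H (Z = 1) at n = 18:
r_18 = 18² × 0.0529177 nm / 1
r_18 = 324 × 0.0529177 nm / 1
r_18 = 17.14533 nm / 1
r_18 = 17.1453 nm

The electron orbits at approximately 17.1453 nm from the nucleus.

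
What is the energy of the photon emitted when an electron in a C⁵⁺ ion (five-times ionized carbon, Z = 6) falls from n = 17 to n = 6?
11.9109 eV

The energy levels are E_n = -13.6057 Z² eV / n².

Energy at n = 17: E_17 = -13.6057 × 6² / 17² = -1.6948277 eV
Energy at n = 6: E_6 = -13.6057 × 6² / 6² = -13.6057000 eV

For emission (electron falling to lower state), the photon energy is:
E_photon = E_17 - E_6 = |-1.6948277 - (-13.6057000)|
E_photon = 11.9109 eV

This energy is carried away by the emitted photon.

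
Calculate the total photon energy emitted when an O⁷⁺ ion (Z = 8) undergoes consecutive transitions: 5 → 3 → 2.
182.860608 eV

The energy levels of O⁷⁺ are E_n = -13.6057 × 8² / n² eV.

First transition (5 → 3):
ΔE₁ = |E_3 - E_5|
ΔE₁ = |-96.751644444444 - (-34.830592000000)| = 61.921052444 eV

Second transition (3 → 2):
ΔE₂ = |E_2 - E_3|
ΔE₂ = |-217.691200000000 - (-96.751644444444)| = 120.939555556 eV

Total energy released:
E_total = ΔE₁ + ΔE₂ = 61.921052444 + 120.939555556 = 182.860608 eV

Note: This equals the direct transition 5 → 2: 182.860608 eV ✓
Energy is conserved regardless of the path taken.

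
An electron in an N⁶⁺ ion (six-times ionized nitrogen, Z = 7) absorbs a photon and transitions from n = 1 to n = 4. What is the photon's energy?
625.011844 eV

The energy levels of a hydrogen-like atom are E_n = -13.6057 Z² eV / n².

Energy at n = 1: E_1 = -13.6057 × 7² / 1² = -666.679300000 eV
Energy at n = 4: E_4 = -13.6057 × 7² / 4² = -41.667456250 eV

The excitation energy is the difference:
ΔE = E_4 - E_1
ΔE = -41.667456250 - (-666.679300000)
ΔE = 625.011844 eV

Since this is positive, energy must be absorbed (photon absorption).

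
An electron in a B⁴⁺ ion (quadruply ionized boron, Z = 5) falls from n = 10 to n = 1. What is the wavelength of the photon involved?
3.6819 nm

First, find the transition energy using E_n = -13.6057 Z² / n² eV:
E_10 = -13.6057 × 5² / 10² = -3.401425 eV
E_1 = -13.6057 × 5² / 1² = -340.142500 eV

Photon energy: |ΔE| = |E_1 - E_10| = 336.741075 eV

Convert to wavelength using E = hc/λ with hc = 1239.84 eV·nm:
λ = hc/E = 1239.84 eV·nm / 336.741075 eV
λ = 3.6819 nm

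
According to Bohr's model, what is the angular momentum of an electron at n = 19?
2.0037e-33 J·s (or 19ℏ)

In the Bohr model, angular momentum is quantized:
L = nℏ

where ℏ = h/(2π) = 1.054572e-34 J·s

For n = 19:
L = 19 × 1.054572e-34 J·s
L = 2.0037e-33 J·s

This can also be written as L = 19ℏ.
The angular momentum is an integer multiple of the reduced Planck constant.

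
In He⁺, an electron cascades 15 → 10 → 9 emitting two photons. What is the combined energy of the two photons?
0.43001 eV

The energy levels of He⁺ are E_n = -13.6057 × 2² / n² eV.

First transition (15 → 10):
ΔE₁ = |E_10 - E_15|
ΔE₁ = |-0.54422800000 - (-0.24187911111)| = 0.30234889 eV

Second transition (10 → 9):
ΔE₂ = |E_9 - E_10|
ΔE₂ = |-0.67188641975 - (-0.54422800000)| = 0.12765842 eV

Total energy released:
E_total = ΔE₁ + ΔE₂ = 0.30234889 + 0.12765842 = 0.43001 eV

Note: This equals the direct transition 15 → 9: 0.43001 eV ✓
Energy is conserved regardless of the path taken.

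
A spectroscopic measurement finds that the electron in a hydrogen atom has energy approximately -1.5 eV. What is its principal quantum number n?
n = 3

The exact energy levels follow E_n = -13.6057 eV / n².

The measured value (-1.5 eV) is reported to only 2 significant figures, so we must test candidate n values and see which one matches to that precision.

Candidate energies:
  n = 1:  E = -13.6057/1² = -13.60570 eV
  n = 2:  E = -13.6057/2² = -3.40143 eV
  n = 3:  E = -13.6057/3² = -1.51174 eV  ← matches
  n = 4:  E = -13.6057/4² = -0.85036 eV
  n = 5:  E = -13.6057/5² = -0.54423 eV

Checking against the measurement of -1.5 eV (2 sig figs), only n = 3 agrees:
E_3 = -1.51174 eV, which rounds to -1.5 eV ✓

Therefore n = 3.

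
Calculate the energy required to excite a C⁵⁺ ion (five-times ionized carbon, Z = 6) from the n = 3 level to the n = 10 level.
49.525 eV

The energy levels of a hydrogen-like atom are E_n = -13.6057 Z² eV / n².

Energy at n = 3: E_3 = -13.6057 × 6² / 3² = -54.422800 eV
Energy at n = 10: E_10 = -13.6057 × 6² / 10² = -4.898052 eV

The excitation energy is the difference:
ΔE = E_10 - E_3
ΔE = -4.898052 - (-54.422800)
ΔE = 49.525 eV

Since this is positive, energy must be absorbed (photon absorption).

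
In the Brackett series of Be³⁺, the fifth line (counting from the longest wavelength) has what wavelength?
113.56 nm

The lines of a series are numbered from the longest wavelength (smallest ΔE) outward; the fifth line is the transition from n = n_f + 5 to n_f.
The Brackett series has all transitions ending at n_f = 4.

For Be³⁺ (Z = 4), the fifth line (ε-line) is the jump from n = 9 to n = 4:
E_9 = -13.6057 × 4² / 9² = -2.68755 eV
E_4 = -13.6057 × 4² / 4² = -13.60570 eV
ΔE = E_9 - E_4 = 10.91815 eV

λ = hc/E = 1239.84 eV·nm / 10.91815 eV
λ = 113.56 nm

This is the ε-line of the Brackett series in Be³⁺.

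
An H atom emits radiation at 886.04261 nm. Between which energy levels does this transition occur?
n = 11 → n = 3

First, find the photon energy from the wavelength (hc = 1239.84 eV·nm):
E = hc/λ = 1239.84 eV·nm / 886.04261 nm = 1.3993006 eV

The energy levels of hydrogen satisfy E_n = -13.6057 / n² eV, so an emission n_i → n_f releases
ΔE = 13.6057 × (1/n_f² − 1/n_i²) eV.

Setting ΔE equal to the photon energy:
1/n_f² − 1/n_i² = 1.3993006 / 13.6057 = 0.10284665

Since 1/n_i² must be positive, we need 1/n_f² > 0.10284665, i.e. n_f ≤ 3. For each allowed n_f, solve n_i = (1/n_f² − 0.10284665)^(−1/2) and check whether it is a whole number:
  n_f = 1: 1/n_i² = 1.00000000 − 0.10284665 = 0.89715335 → n_i = 1.056  (not an integer) ✗
  n_f = 2: 1/n_i² = 0.25000000 − 0.10284665 = 0.14715335 → n_i = 2.607  (not an integer) ✗
  n_f = 3: 1/n_i² = 0.11111111 − 0.10284665 = 0.00826446 → n_i = 11.000  → integer, n_i = 11 ✓

Only n_f = 3 gives an integer upper level, n_i = 11.

The transition is from n = 11 to n = 3 (emission).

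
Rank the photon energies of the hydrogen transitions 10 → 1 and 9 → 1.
10 → 1

Calculate the energy for each transition:

Transition 10 → 1:
ΔE₁ = |E_1 - E_10| = |-13.6057/1² - (-13.6057/10²)|
ΔE₁ = |-13.6057000000 - (-0.1360570000)| = 13.4696430 eV

Transition 9 → 1:
ΔE₂ = |E_1 - E_9| = |-13.6057/1² - (-13.6057/9²)|
ΔE₂ = |-13.6057000000 - (-0.1679716049)| = 13.4377284 eV

Since 13.4696430 eV > 13.4377284 eV, the transition 10 → 1 emits the more energetic photon.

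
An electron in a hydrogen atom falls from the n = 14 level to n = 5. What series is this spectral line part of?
Pfund series

The spectral series in hydrogen are named based on the final (lower) energy level:
- Lyman series: n_final = 1 (ultraviolet)
- Balmer series: n_final = 2 (visible/near-UV)
- Paschen series: n_final = 3 (infrared)
- Brackett series: n_final = 4 (infrared)
- Pfund series: n_final = 5 (far infrared)

Since this transition ends at n = 5, it belongs to the Pfund series.

For reference, this 14 → 5 line has photon energy
ΔE = 13.6057 eV × (1/5² - 1/14²) = 0.47481116327 eV,
corresponding to wavelength λ = hc/ΔE = 1239.84 eV·nm / 0.47481116327 eV = 2611.22757 nm in the far infrared region.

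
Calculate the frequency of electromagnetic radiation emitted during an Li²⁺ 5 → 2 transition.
6.2178e+15 Hz

First, find the transition energy:
E_5 = -13.6057 × 3² / 5² = -4.89805200 eV
E_2 = -13.6057 × 3² / 2² = -30.61282500 eV
|ΔE| = |E_2 - E_5| = 25.71477300 eV

Convert to Joules: E = 25.71477300 eV × (1.602177 × 10⁻¹⁹ J/eV) = 4.119962e-18 J

Using E = hf:
f = E/h = 4.119962e-18 J / (6.62607 × 10⁻³⁴ J·s)
f = 6.2178e+15 Hz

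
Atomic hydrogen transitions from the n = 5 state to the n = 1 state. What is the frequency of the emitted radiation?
3.158e+15 Hz

First, find the transition energy:
E_5 = -13.6057 / 5² = -0.54423 eV
E_1 = -13.6057 / 1² = -13.60570 eV
|ΔE| = |E_1 - E_5| = 13.06147 eV

Convert to Joules: E = 13.06147 eV × (1.602177 × 10⁻¹⁹ J/eV) = 2.09268e-18 J

Using E = hf:
f = E/h = 2.09268e-18 J / (6.62607 × 10⁻³⁴ J·s)
f = 3.158e+15 Hz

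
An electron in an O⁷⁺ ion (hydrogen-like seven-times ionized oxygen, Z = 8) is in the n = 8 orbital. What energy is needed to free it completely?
13.60570 eV

The ionization energy is the energy needed to remove the electron completely (n → ∞).

For a hydrogen-like ion with Z = 8, E_n = -13.6057 Z² / n² eV.

At n = 8: E_8 = -13.6057 × 8² / 8² = -13.60570000 eV
At n = ∞: E_∞ = 0 eV

Ionization energy = E_∞ - E_8 = 0 - (-13.60570000) = 13.60570000 eV
Ionization energy ≈ 13.60570 eV

This is also called the binding energy of the electron in state n = 8.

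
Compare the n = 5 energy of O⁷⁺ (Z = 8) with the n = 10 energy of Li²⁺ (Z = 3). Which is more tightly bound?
O⁷⁺ at n = 5 (E = -34.83 eV)

Using E_n = -13.6057 Z² / n² eV:

O⁷⁺ (Z = 8) at n = 5:
E = -13.6057 × 8² / 5² = -13.6057 × 64 / 25 = -34.83059 eV

Li²⁺ (Z = 3) at n = 10:
E = -13.6057 × 3² / 10² = -13.6057 × 9 / 100 = -1.22451 eV

Since -34.83059 eV < -1.22451 eV,
O⁷⁺ at n = 5 is more tightly bound (requires more energy to ionize).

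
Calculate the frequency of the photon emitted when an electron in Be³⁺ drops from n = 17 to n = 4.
3.108e+15 Hz

First, find the transition energy:
E_17 = -13.6057 × 4² / 17² = -0.75326 eV
E_4 = -13.6057 × 4² / 4² = -13.60570 eV
|ΔE| = |E_4 - E_17| = 12.85244 eV

Convert to Joules: E = 12.85244 eV × (1.602177 × 10⁻¹⁹ J/eV) = 2.05919e-18 J

Using E = hf:
f = E/h = 2.05919e-18 J / (6.62607 × 10⁻³⁴ J·s)
f = 3.108e+15 Hz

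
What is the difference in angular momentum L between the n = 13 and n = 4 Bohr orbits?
9.4911e-34 J·s (or 9ℏ)

In the Bohr model, L_n = nℏ where ℏ = 1.054572e-34 J·s.

L_13 = 13ℏ = 1.370944e-33 J·s
L_4 = 4ℏ = 4.218288e-34 J·s

ΔL = L_13 - L_4 = (13 - 4)ℏ = 9ℏ
ΔL = 9 × 1.054572e-34 J·s = 9.4911e-34 J·s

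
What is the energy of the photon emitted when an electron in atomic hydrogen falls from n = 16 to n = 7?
0.224520 eV

The energy levels are E_n = -13.6057 eV / n².

Energy at n = 16: E_16 = -13.6057 / 16² = -0.053147266 eV
Energy at n = 7: E_7 = -13.6057 / 7² = -0.277667347 eV

For emission (electron falling to lower state), the photon energy is:
E_photon = E_16 - E_7 = |-0.053147266 - (-0.277667347)|
E_photon = 0.224520 eV

This energy is carried away by the emitted photon.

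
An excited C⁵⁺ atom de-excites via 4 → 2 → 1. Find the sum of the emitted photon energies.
459.192375 eV

The energy levels of C⁵⁺ are E_n = -13.6057 × 6² / n² eV.

First transition (4 → 2):
ΔE₁ = |E_2 - E_4|
ΔE₁ = |-122.451300000000 - (-30.612825000000)| = 91.838475000 eV

Second transition (2 → 1):
ΔE₂ = |E_1 - E_2|
ΔE₂ = |-489.805200000000 - (-122.451300000000)| = 367.353900000 eV

Total energy released:
E_total = ΔE₁ + ΔE₂ = 91.838475000 + 367.353900000 = 459.192375 eV

Note: This equals the direct transition 4 → 1: 459.192375 eV ✓
Energy is conserved regardless of the path taken.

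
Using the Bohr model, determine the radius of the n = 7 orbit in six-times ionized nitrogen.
0.3704 nm (or 3.7042 Å)

The Bohr radius formula is:
r_n = n² a₀ / Z

where a₀ = 0.0529177 nm is the Bohr radius.

For N⁶⁺ (Z = 7) at n = 7:
r_7 = 7² × 0.0529177 nm / 7
r_7 = 49 × 0.0529177 nm / 7
r_7 = 2.59297 nm / 7
r_7 = 0.3704 nm

The electron orbits at approximately 0.3704 nm from the nucleus.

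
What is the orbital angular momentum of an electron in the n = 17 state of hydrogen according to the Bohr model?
1.7928e-33 J·s (or 17ℏ)

In the Bohr model, angular momentum is quantized:
L = nℏ

where ℏ = h/(2π) = 1.054572e-34 J·s

For n = 17:
L = 17 × 1.054572e-34 J·s
L = 1.7928e-33 J·s

This can also be written as L = 17ℏ.
The angular momentum is an integer multiple of the reduced Planck constant.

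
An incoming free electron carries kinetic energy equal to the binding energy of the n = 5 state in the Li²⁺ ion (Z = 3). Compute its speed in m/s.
1.313e+06 m/s (or 0.44% of c)

The binding energy at n = 5 for Li²⁺ is:
E_5 = -13.6057 × 3²/5² = -4.898052 eV
|E_5| = 4.898052 eV

Convert to Joules:
KE = 4.898052 eV × (1.602177 × 10⁻¹⁹ J/eV) = 7.84755e-19 J

Using KE = ½mv²:
v = √(2·KE/m_e)
v = √(2 × 7.84755e-19 J / 9.10938 × 10⁻³¹ kg)
v = 1.313e+06 m/s

This is approximately 0.44% the speed of light.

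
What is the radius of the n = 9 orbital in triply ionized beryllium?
1.0716 nm (or 10.7158 Å)

The Bohr radius formula is:
r_n = n² a₀ / Z

where a₀ = 0.0529177 nm is the Bohr radius.

For Be³⁺ (Z = 4) at n = 9:
r_9 = 9² × 0.0529177 nm / 4
r_9 = 81 × 0.0529177 nm / 4
r_9 = 4.28633 nm / 4
r_9 = 1.0716 nm

The electron orbits at approximately 1.0716 nm from the nucleus.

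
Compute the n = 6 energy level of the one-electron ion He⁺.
-1.51 eV

For hydrogen-like ions, the energy levels scale with Z²:
E_n = -13.6057 Z² / n² eV

For He⁺ (Z = 2) at n = 6:
E_6 = -13.6057 × 2² / 6²
E_6 = -13.6057 × 4 / 36
E_6 = -54.4228 / 36
E_6 = -1.51 eV

The energy is 4 times more negative than hydrogen at the same n due to the stronger nuclear charge.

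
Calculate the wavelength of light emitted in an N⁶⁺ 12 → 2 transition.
7.65 nm

First, find the transition energy using E_n = -13.6057 Z² / n² eV:
E_12 = -13.6057 × 7² / 12² = -4.6297 eV
E_2 = -13.6057 × 7² / 2² = -166.6698 eV

Photon energy: |ΔE| = |E_2 - E_12| = 162.0401 eV

Convert to wavelength using E = hc/λ with hc = 1239.84 eV·nm:
λ = hc/E = 1239.84 eV·nm / 162.0401 eV
λ = 7.65 nm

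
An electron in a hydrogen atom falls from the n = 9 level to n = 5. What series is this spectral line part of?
Pfund series

The spectral series in hydrogen are named based on the final (lower) energy level:
- Lyman series: n_final = 1 (ultraviolet)
- Balmer series: n_final = 2 (visible/near-UV)
- Paschen series: n_final = 3 (infrared)
- Brackett series: n_final = 4 (infrared)
- Pfund series: n_final = 5 (far infrared)

Since this transition ends at n = 5, it belongs to the Pfund series.

For reference, this 9 → 5 line has photon energy
ΔE = 13.6057 eV × (1/5² - 1/9²) = 0.37625639506 eV,
corresponding to wavelength λ = hc/ΔE = 1239.84 eV·nm / 0.37625639506 eV = 3295.19981 nm in the far infrared region.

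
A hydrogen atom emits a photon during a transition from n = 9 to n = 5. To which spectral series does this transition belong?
Pfund series

The spectral series in hydrogen are named based on the final (lower) energy level:
- Lyman series: n_final = 1 (ultraviolet)
- Balmer series: n_final = 2 (visible/near-UV)
- Paschen series: n_final = 3 (infrared)
- Brackett series: n_final = 4 (infrared)
- Pfund series: n_final = 5 (far infrared)

Since this transition ends at n = 5, it belongs to the Pfund series.

For reference, this 9 → 5 line has photon energy
ΔE = 13.6057 eV × (1/5² - 1/9²) = 0.376256395 eV,
corresponding to wavelength λ = hc/ΔE = 1239.84 eV·nm / 0.376256395 eV = 3295.200 nm in the far infrared region.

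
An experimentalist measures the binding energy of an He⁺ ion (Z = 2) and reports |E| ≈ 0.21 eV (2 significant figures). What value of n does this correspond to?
n = 16

The exact energy levels follow E_n = -13.6057 Z² / n² eV with Z = 2.

The measured value (-0.21 eV) is reported to only 2 significant figures, so we must test candidate n values and see which one matches to that precision.

Candidate energies:
  n = 14:  E = -13.6057 × 2² / 14² = -0.27767 eV
  n = 15:  E = -13.6057 × 2² / 15² = -0.24188 eV
  n = 16:  E = -13.6057 × 2² / 16² = -0.21259 eV  ← matches
  n = 17:  E = -13.6057 × 2² / 17² = -0.18831 eV
  n = 18:  E = -13.6057 × 2² / 18² = -0.16797 eV

Checking against the measurement of -0.21 eV (2 sig figs), only n = 16 agrees:
E_16 = -0.21259 eV, which rounds to -0.21 eV ✓

Therefore n = 16.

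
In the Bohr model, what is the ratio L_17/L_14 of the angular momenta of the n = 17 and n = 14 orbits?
1.2143

In the Bohr model, L_n = nℏ, so the ratio is purely the ratio of quantum numbers:

L_17/L_14 = 17ℏ / 14ℏ = 17/14 = 1.2143

The angular momentum scales linearly with n.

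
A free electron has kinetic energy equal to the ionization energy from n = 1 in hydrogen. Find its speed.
2.188e+06 m/s (or 0.7297% of c)

The binding energy at n = 1 for hydrogen is:
E_1 = -13.6057/1² = -13.605700 eV
|E_1| = 13.605700 eV

Convert to Joules:
KE = 13.605700 eV × (1.602177 × 10⁻¹⁹ J/eV) = 2.17987e-18 J

Using KE = ½mv²:
v = √(2·KE/m_e)
v = √(2 × 2.17987e-18 J / 9.10938 × 10⁻³¹ kg)
v = 2.188e+06 m/s

This is approximately 0.7297% the speed of light.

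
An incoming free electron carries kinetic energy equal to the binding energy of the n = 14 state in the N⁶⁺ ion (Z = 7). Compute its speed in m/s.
1.09e+06 m/s (or 0.36487% of c)

The binding energy at n = 14 for N⁶⁺ is:
E_14 = -13.6057 × 7²/14² = -3.4014250 eV
|E_14| = 3.4014250 eV

Convert to Joules:
KE = 3.4014250 eV × (1.602177 × 10⁻¹⁹ J/eV) = 5.4497e-19 J

Using KE = ½mv²:
v = √(2·KE/m_e)
v = √(2 × 5.4497e-19 J / 9.10938 × 10⁻³¹ kg)
v = 1.09e+06 m/s

This is approximately 0.36487% the speed of light.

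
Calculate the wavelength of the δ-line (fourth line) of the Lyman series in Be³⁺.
5.93 nm

The lines of a series are numbered from the longest wavelength (smallest ΔE) outward; the fourth line is the transition from n = n_f + 4 to n_f.
The Lyman series has all transitions ending at n_f = 1.

For Be³⁺ (Z = 4), the fourth line (δ-line) is the jump from n = 5 to n = 1:
E_5 = -13.6057 × 4² / 5² = -8.7076 eV
E_1 = -13.6057 × 4² / 1² = -217.6912 eV
ΔE = E_5 - E_1 = 208.9836 eV

λ = hc/E = 1239.84 eV·nm / 208.9836 eV
λ = 5.93 nm

This is the δ-line of the Lyman series in Be³⁺.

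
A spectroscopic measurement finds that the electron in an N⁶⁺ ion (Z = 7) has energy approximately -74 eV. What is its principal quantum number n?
n = 3

The exact energy levels follow E_n = -13.6057 Z² / n² eV with Z = 7.

The measured value (-74 eV) is reported to only 2 significant figures, so we must test candidate n values and see which one matches to that precision.

Candidate energies:
  n = 1:  E = -13.6057 × 7² / 1² = -666.679300 eV
  n = 2:  E = -13.6057 × 7² / 2² = -166.669825 eV
  n = 3:  E = -13.6057 × 7² / 3² = -74.075478 eV  ← matches
  n = 4:  E = -13.6057 × 7² / 4² = -41.667456 eV
  n = 5:  E = -13.6057 × 7² / 5² = -26.667172 eV

Checking against the measurement of -74 eV (2 sig figs), only n = 3 agrees:
E_3 = -74.075478 eV, which rounds to -74 eV ✓

Therefore n = 3.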